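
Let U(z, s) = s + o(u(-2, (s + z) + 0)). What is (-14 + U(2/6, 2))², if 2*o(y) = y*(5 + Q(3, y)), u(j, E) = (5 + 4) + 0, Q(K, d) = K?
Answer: 576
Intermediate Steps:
u(j, E) = 9 (u(j, E) = 9 + 0 = 9)
o(y) = 4*y (o(y) = (y*(5 + 3))/2 = (y*8)/2 = (8*y)/2 = 4*y)
U(z, s) = 36 + s (U(z, s) = s + 4*9 = s + 36 = 36 + s)
(-14 + U(2/6, 2))² = (-14 + (36 + 2))² = (-14 + 38)² = 24² = 576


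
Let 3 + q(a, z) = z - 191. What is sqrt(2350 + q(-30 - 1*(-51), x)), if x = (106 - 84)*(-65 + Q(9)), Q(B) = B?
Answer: 2*sqrt(231) ≈ 30.397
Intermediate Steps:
x = -1232 (x = (106 - 84)*(-65 + 9) = 22*(-56) = -1232)
q(a, z) = -194 + z (q(a, z) = -3 + (z - 191) = -3 + (-191 + z) = -194 + z)
sqrt(2350 + q(-30 - 1*(-51), x)) = sqrt(2350 + (-194 - 1232)) = sqrt(2350 - 1426) = sqrt(924) = 2*sqrt(231)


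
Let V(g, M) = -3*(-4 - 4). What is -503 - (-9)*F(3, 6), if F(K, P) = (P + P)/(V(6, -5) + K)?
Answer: -499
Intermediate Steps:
V(g, M) = 24 (V(g, M) = -3*(-8) = 24)
F(K, P) = 2*P/(24 + K) (F(K, P) = (P + P)/(24 + K) = (2*P)/(24 + K) = 2*P/(24 + K))
-503 - (-9)*F(3, 6) = -503 - (-9)*2*6/(24 + 3) = -503 - (-9)*2*6/27 = -503 - (-9)*2*6*(1/27) = -503 - (-9)*4/9 = -503 - 1*(-4) = -503 + 4 = -499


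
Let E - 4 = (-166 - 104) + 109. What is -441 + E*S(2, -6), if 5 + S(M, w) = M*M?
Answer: -284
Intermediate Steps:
E = -157 (E = 4 + ((-166 - 104) + 109) = 4 + (-270 + 109) = 4 - 161 = -157)
S(M, w) = -5 + M² (S(M, w) = -5 + M*M = -5 + M²)
-441 + E*S(2, -6) = -441 - 157*(-5 + 2²) = -441 - 157*(-5 + 4) = -441 - 157*(-1) = -441 + 157 = -284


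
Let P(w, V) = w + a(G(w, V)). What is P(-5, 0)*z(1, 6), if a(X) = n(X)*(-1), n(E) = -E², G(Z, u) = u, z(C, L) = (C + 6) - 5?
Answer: -10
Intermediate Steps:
z(C, L) = 1 + C (z(C, L) = (6 + C) - 5 = 1 + C)
a(X) = X² (a(X) = -X²*(-1) = X²)
P(w, V) = w + V²
P(-5, 0)*z(1, 6) = (-5 + 0²)*(1 + 1) = (-5 + 0)*2 = -5*2 = -10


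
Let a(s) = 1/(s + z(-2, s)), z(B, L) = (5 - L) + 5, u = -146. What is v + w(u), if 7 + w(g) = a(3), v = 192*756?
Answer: 1451451/10 ≈ 1.4515e+5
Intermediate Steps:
v = 145152
z(B, L) = 10 - L
a(s) = ⅒ (a(s) = 1/(s + (10 - s)) = 1/10 = ⅒)
w(g) = -69/10 (w(g) = -7 + ⅒ = -69/10)
v + w(u) = 145152 - 69/10 = 1451451/10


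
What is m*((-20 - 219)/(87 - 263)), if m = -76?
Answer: -4541/44 ≈ -103.20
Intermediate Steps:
m*((-20 - 219)/(87 - 263)) = -76*(-20 - 219)/(87 - 263) = -(-18164)/(-176) = -(-18164)*(-1)/176 = -76*239/176 = -4541/44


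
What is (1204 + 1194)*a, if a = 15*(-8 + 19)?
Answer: 395670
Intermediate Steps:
a = 165 (a = 15*11 = 165)
(1204 + 1194)*a = (1204 + 1194)*165 = 2398*165 = 395670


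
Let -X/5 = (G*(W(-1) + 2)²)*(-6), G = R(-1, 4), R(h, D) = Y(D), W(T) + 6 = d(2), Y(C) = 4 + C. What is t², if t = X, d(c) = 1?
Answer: 4665600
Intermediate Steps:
W(T) = -5 (W(T) = -6 + 1 = -5)
R(h, D) = 4 + D
G = 8 (G = 4 + 4 = 8)
X = 2160 (X = -5*8*(-5 + 2)²*(-6) = -5*8*(-3)²*(-6) = -5*8*9*(-6) = -360*(-6) = -5*(-432) = 2160)
t = 2160
t² = 2160² = 4665600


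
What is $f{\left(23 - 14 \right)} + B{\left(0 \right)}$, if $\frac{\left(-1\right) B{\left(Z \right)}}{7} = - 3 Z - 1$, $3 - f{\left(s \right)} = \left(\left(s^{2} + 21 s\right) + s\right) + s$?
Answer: $-278$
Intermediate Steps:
$f{\left(s \right)} = 3 - s^{2} - 23 s$ ($f{\left(s \right)} = 3 - \left(\left(\left(s^{2} + 21 s\right) + s\right) + s\right) = 3 - \left(\left(s^{2} + 22 s\right) + s\right) = 3 - \left(s^{2} + 23 s\right) = 3 - s^{2} - 23 s$)
$B{\left(Z \right)} = 7 + 21 Z$ ($B{\left(Z \right)} = - 7 \left(- 3 Z - 1\right) = - 7 \left(-1 - 3 Z\right) = 7 + 21 Z$)
$f{\left(23 - 14 \right)} + B{\left(0 \right)} = \left(3 - \left(23 - 14\right)^{2} - 23 \left(23 - 14\right)\right) + \left(7 + 21 \cdot 0\right) = \left(3 - 9^{2} - 207\right) + \left(7 + 0\right) = \left(3 - 81 - 207\right) + 7 = -285 + 7 = -278$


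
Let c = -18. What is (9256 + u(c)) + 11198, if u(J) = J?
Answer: 20436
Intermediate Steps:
(9256 + u(c)) + 11198 = (9256 - 18) + 11198 = 9238 + 11198 = 20436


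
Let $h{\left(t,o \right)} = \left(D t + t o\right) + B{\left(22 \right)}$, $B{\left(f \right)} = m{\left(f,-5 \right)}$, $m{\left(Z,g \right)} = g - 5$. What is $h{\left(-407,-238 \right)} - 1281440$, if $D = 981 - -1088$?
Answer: $-2026667$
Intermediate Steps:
$m{\left(Z,g \right)} = -5 + g$
$B{\left(f \right)} = -10$ ($B{\left(f \right)} = -5 - 5 = -10$)
$D = 2069$ ($D = 981 + 1088 = 2069$)
$h{\left(t,o \right)} = -10 + 2069 t + o t$ ($h{\left(t,o \right)} = \left(2069 t + t o\right) - 10 = \left(2069 t + o t\right) - 10 = -10 + 2069 t + o t$)
$h{\left(-407,-238 \right)} - 1281440 = \left(-10 + 2069 \left(-407\right) - -96866\right) - 1281440 = \left(-10 - 842083 + 96866\right) - 1281440 = -745227 - 1281440 = -2026667$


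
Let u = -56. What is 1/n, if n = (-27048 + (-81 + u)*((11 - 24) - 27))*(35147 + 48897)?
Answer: -1/1812660992 ≈ -5.5168e-10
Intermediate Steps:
n = -1812660992 (n = (-27048 + (-81 - 56)*((11 - 24) - 27))*(35147 + 48897) = (-27048 - 137*(-13 - 27))*84044 = (-27048 - 137*(-40))*84044 = (-27048 + 5480)*84044 = -21568*84044 = -1812660992)
1/n = 1/(-1812660992) = -1/1812660992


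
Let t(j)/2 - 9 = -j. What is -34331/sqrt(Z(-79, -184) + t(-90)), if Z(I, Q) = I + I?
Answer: -34331*sqrt(10)/20 ≈ -5428.2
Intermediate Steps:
Z(I, Q) = 2*I
t(j) = 18 - 2*j (t(j) = 18 + 2*(-j) = 18 - 2*j)
-34331/sqrt(Z(-79, -184) + t(-90)) = -34331/sqrt(2*(-79) + (18 - 2*(-90))) = -34331/sqrt(-158 + (18 + 180)) = -34331/sqrt(-158 + 198) = -34331*sqrt(10)/20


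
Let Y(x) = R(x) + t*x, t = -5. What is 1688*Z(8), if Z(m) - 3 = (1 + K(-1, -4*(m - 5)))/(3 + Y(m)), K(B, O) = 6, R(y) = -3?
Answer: 23843/5 ≈ 4768.6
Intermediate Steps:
Y(x) = -3 - 5*x
Z(m) = 3 - 7/(5*m) (Z(m) = 3 + (1 + 6)/(3 + (-3 - 5*m)) = 3 + 7/((-5*m)) = 3 + 7*(-1/(5*m)) = 3 - 7/(5*m))
1688*Z(8) = 1688*(3 - 7/5/8) = 1688*(3 - 7/5*1/8) = 1688*(3 - 7/40) = 1688*(113/40) = 23843/5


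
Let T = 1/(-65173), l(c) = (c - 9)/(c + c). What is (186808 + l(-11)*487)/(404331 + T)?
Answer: 67120304067/144933053441 ≈ 0.46311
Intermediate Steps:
l(c) = (-9 + c)/(2*c) (l(c) = (-9 + c)/((2*c)) = (-9 + c)*(1/(2*c)) = (-9 + c)/(2*c))
T = -1/65173 ≈ -1.5344e-5
(186808 + l(-11)*487)/(404331 + T) = (186808 + ((½)*(-9 - 11)/(-11))*487)/(404331 - 1/65173) = (186808 + ((½)*(-1/11)*(-20))*487)/(26351464262/65173) = (186808 + (10/11)*487)*(65173/26351464262) = (186808 + 4870/11)*(65173/26351464262) = (2059758/11)*(65173/26351464262) = 67120304067/144933053441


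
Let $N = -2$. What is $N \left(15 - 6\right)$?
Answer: $-18$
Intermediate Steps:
$N \left(15 - 6\right) = - 2 \left(15 - 6\right) = \left(-2\right) 9 = -18$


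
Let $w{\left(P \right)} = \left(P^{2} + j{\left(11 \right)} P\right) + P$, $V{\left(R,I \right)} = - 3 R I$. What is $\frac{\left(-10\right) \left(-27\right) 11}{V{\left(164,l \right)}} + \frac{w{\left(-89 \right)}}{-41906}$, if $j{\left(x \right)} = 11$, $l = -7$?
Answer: $\frac{4202462}{6013511} \approx 0.69884$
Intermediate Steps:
$V{\left(R,I \right)} = - 3 I R$
$w{\left(P \right)} = P^{2} + 12 P$ ($w{\left(P \right)} = \left(P^{2} + 11 P\right) + P = P^{2} + 12 P$)
$\frac{\left(-10\right) \left(-27\right) 11}{V{\left(164,l \right)}} + \frac{w{\left(-89 \right)}}{-41906} = \frac{\left(-10\right) \left(-27\right) 11}{\left(-3\right) \left(-7\right) 164} + \frac{\left(-89\right) \left(12 - 89\right)}{-41906} = \frac{270 \cdot 11}{3444} + \left(-89\right) \left(-77\right) \left(- \frac{1}{41906}\right) = 2970 \cdot \frac{1}{3444} + 6853 \left(- \frac{1}{41906}\right) = \frac{495}{574} - \frac{6853}{41906} = \frac{4202462}{6013511}$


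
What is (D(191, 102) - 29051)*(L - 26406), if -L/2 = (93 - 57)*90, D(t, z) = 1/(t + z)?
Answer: 279923724612/293 ≈ 9.5537e+8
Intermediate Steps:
L = -6480 (L = -2*(93 - 57)*90 = -72*90 = -2*3240 = -6480)
(D(191, 102) - 29051)*(L - 26406) = (1/(191 + 102) - 29051)*(-6480 - 26406) = (1/293 - 29051)*(-32886) = -8511942/293*(-32886) = 279923724612/293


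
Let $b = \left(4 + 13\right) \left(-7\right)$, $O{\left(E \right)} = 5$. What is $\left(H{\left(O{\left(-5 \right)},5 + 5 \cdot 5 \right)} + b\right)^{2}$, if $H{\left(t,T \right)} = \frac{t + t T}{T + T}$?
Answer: $\frac{1951609}{144} \approx 13553.0$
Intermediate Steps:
$H{\left(t,T \right)} = \frac{t + T t}{2 T}$
$b = -119$ ($b = 17 \left(-7\right) = -119$)
$\left(H{\left(O{\left(-5 \right)},5 + 5 \cdot 5 \right)} + b\right)^{2} = \left(\frac{1}{2} \cdot 5 \frac{1}{5 + 5 \cdot 5} \left(1 + \left(5 + 5 \cdot 5\right)\right) - 119\right)^{2} = \left(\frac{1}{2} \cdot 5 \frac{1}{5 + 25} \left(1 + \left(5 + 25\right)\right) - 119\right)^{2} = \left(\frac{1}{2} \cdot 5 \cdot \frac{1}{30} \left(1 + 30\right) - 119\right)^{2} = \left(\frac{1}{2} \cdot 5 \cdot \frac{1}{30} \cdot 31 - 119\right)^{2} = \left(\frac{31}{12} - 119\right)^{2} = \left(- \frac{1397}{12}\right)^{2} = \frac{1951609}{144}$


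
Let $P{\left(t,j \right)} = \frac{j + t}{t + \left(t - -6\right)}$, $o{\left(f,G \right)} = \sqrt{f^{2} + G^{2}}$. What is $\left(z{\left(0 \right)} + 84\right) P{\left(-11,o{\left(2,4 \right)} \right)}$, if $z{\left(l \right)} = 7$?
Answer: $\frac{1001}{16} - \frac{91 \sqrt{5}}{8} \approx 37.127$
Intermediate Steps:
$o{\left(f,G \right)} = \sqrt{G^{2} + f^{2}}$
$P{\left(t,j \right)} = \frac{j + t}{6 + 2 t}$ ($P{\left(t,j \right)} = \frac{j + t}{t + \left(t + 6\right)} = \frac{j + t}{t + \left(6 + t\right)} = \frac{j + t}{6 + 2 t}$)
$\left(z{\left(0 \right)} + 84\right) P{\left(-11,o{\left(2,4 \right)} \right)} = \left(7 + 84\right) \frac{\sqrt{4^{2} + 2^{2}} - 11}{2 \left(3 - 11\right)} = 91 \frac{\sqrt{16 + 4} - 11}{2 \left(-8\right)} = 91 \cdot \frac{1}{2} \left(- \frac{1}{8}\right) \left(\sqrt{20} - 11\right) = 91 \cdot \frac{1}{2} \left(- \frac{1}{8}\right) \left(2 \sqrt{5} - 11\right) = 91 \cdot \frac{1}{2} \left(- \frac{1}{8}\right) \left(-11 + 2 \sqrt{5}\right) = 91 \left(\frac{11}{16} - \frac{\sqrt{5}}{8}\right) = \frac{1001}{16} - \frac{91 \sqrt{5}}{8}$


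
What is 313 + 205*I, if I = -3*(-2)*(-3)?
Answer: -3377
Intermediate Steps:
I = -18 (I = 6*(-3) = -18)
313 + 205*I = 313 + 205*(-18) = 313 - 3690 = -3377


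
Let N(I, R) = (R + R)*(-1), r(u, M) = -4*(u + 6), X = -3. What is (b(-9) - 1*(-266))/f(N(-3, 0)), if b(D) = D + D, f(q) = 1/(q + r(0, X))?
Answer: -5952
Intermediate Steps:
r(u, M) = -24 - 4*u (r(u, M) = -4*(6 + u) = -24 - 4*u)
N(I, R) = -2*R (N(I, R) = (2*R)*(-1) = -2*R)
f(q) = 1/(-24 + q) (f(q) = 1/(q + (-24 - 4*0)) = 1/(q + (-24 + 0)) = 1/(q - 24) = 1/(-24 + q))
b(D) = 2*D
(b(-9) - 1*(-266))/f(N(-3, 0)) = (2*(-9) - 1*(-266))/(1/(-24 - 2*0)) = (-18 + 266)/(1/(-24 + 0)) = 248/(1/(-24)) = 248/(-1/24) = 248*(-24) = -5952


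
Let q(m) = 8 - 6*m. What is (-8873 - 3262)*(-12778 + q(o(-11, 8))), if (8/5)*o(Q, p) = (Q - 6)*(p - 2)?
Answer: 300644625/2 ≈ 1.5032e+8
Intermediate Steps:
o(Q, p) = 5*(-6 + Q)*(-2 + p)/8 (o(Q, p) = 5*((Q - 6)*(p - 2))/8 = 5*((-6 + Q)*(-2 + p))/8 = 5*(-6 + Q)*(-2 + p)/8)
(-8873 - 3262)*(-12778 + q(o(-11, 8))) = (-8873 - 3262)*(-12778 + (8 - 6*(15/2 - 15/4*8 - 5/4*(-11) + (5/8)*(-11)*8))) = -12135*(-12778 + (8 - 6*(15/2 - 30 + 55/4 - 55))) = -12135*(-12778 + (8 - 6*(-255/4))) = -12135*(-12778 + (8 + 765/2)) = -12135*(-12778 + 781/2) = -12135*(-24775/2) = 300644625/2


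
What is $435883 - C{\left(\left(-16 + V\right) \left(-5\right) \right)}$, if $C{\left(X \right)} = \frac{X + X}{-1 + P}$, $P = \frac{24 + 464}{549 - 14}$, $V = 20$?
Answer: $\frac{20465101}{47} \approx 4.3543 \cdot 10^{5}$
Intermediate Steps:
$P = \frac{488}{535} \approx 0.91215$
$C{\left(X \right)} = - \frac{1070 X}{47}$ ($C{\left(X \right)} = \frac{X + X}{-1 + \frac{488}{535}} = \frac{2 X}{- \frac{47}{535}} = 2 X \left(- \frac{535}{47}\right) = - \frac{1070 X}{47}$)
$435883 - C{\left(\left(-16 + V\right) \left(-5\right) \right)} = 435883 - - \frac{1070 \left(-16 + 20\right) \left(-5\right)}{47} = 435883 - - \frac{1070 \cdot 4 \left(-5\right)}{47} = 435883 - \left(- \frac{1070}{47}\right) \left(-20\right) = 435883 - \frac{21400}{47} = \frac{20465101}{47}$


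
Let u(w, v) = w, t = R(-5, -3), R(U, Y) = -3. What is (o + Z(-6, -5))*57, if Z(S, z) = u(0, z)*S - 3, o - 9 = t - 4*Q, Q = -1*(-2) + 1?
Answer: -513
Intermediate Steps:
Q = 3 (Q = 2 + 1 = 3)
t = -3
o = -6 (o = 9 + (-3 - 4*3) = 9 + (-3 - 12) = 9 - 15 = -6)
Z(S, z) = -3 (Z(S, z) = 0*S - 3 = 0 - 3 = -3)
(o + Z(-6, -5))*57 = (-6 - 3)*57 = -9*57 = -513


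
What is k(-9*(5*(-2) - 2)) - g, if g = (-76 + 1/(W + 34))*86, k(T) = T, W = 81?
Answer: 763974/115 ≈ 6643.3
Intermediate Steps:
g = -751554/115 (g = (-76 + 1/(81 + 34))*86 = (-76 + 1/115)*86 = -8739/115*86 = -751554/115 ≈ -6535.3)
k(-9*(5*(-2) - 2)) - g = -9*(5*(-2) - 2) - 1*(-751554/115) = -9*(-10 - 2) + 751554/115 = -9*(-12) + 751554/115 = 108 + 751554/115 = 763974/115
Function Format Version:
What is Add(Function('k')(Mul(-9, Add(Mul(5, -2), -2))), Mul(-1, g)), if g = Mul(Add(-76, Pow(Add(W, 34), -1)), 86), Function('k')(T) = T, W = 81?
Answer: Rational(763974, 115) ≈ 6643.3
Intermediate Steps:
g = Rational(-751554, 115) (g = Mul(Add(-76, Pow(Add(81, 34), -1)), 86) = Mul(Add(-76, Pow(115, -1)), 86) = Mul(Add(-76, Rational(1, 115)), 86) = Mul(Rational(-8739, 115), 86) = Rational(-751554, 115) ≈ -6535.3)
Add(Function('k')(Mul(-9, Add(Mul(5, -2), -2))), Mul(-1, g)) = Add(Mul(-9, Add(Mul(5, -2), -2)), Mul(-1, Rational(-751554, 115))) = Add(Mul(-9, Add(-10, -2)), Rational(751554, 115)) = Add(Mul(-9, -12), Rational(751554, 115)) = Add(108, Rational(751554, 115)) = Rational(763974, 115)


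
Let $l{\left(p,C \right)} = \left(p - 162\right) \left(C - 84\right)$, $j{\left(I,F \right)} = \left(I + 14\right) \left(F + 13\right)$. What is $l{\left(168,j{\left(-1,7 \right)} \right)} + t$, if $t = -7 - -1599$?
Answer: $2648$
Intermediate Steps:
$j{\left(I,F \right)} = \left(13 + F\right) \left(14 + I\right)$ ($j{\left(I,F \right)} = \left(14 + I\right) \left(13 + F\right) = \left(13 + F\right) \left(14 + I\right)$)
$t = 1592$ ($t = -7 + 1599 = 1592$)
$l{\left(p,C \right)} = \left(-162 + p\right) \left(-84 + C\right)$
$l{\left(168,j{\left(-1,7 \right)} \right)} + t = \left(13608 - 162 \left(182 + 13 \left(-1\right) + 14 \cdot 7 + 7 \left(-1\right)\right) - 14112 + \left(182 + 13 \left(-1\right) + 14 \cdot 7 + 7 \left(-1\right)\right) 168\right) + 1592 = \left(13608 - 162 \left(182 - 13 + 98 - 7\right) - 14112 + \left(182 - 13 + 98 - 7\right) 168\right) + 1592 = \left(13608 - 42120 - 14112 + 260 \cdot 168\right) + 1592 = \left(13608 - 42120 - 14112 + 43680\right) + 1592 = 1056 + 1592 = 2648$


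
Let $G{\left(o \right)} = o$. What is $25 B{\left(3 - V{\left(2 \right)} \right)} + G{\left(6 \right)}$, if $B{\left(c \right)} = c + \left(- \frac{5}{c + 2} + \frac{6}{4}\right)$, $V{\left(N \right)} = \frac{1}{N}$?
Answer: $\frac{704}{9} \approx 78.222$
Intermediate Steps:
$B{\left(c \right)} = \frac{3}{2} + c - \frac{5}{2 + c}$ ($B{\left(c \right)} = c + \left(- \frac{5}{2 + c} + 6 \cdot \frac{1}{4}\right) = c + \left(- \frac{5}{2 + c} + \frac{3}{2}\right) = c + \left(\frac{3}{2} - \frac{5}{2 + c}\right) = \frac{3}{2} + c - \frac{5}{2 + c}$)
$25 B{\left(3 - V{\left(2 \right)} \right)} + G{\left(6 \right)} = 25 \frac{-2 + \left(3 - \frac{1}{2}\right)^{2} + \frac{7 \left(3 - \frac{1}{2}\right)}{2}}{2 + \left(3 - \frac{1}{2}\right)} + 6 = 25 \frac{-2 + \left(\frac{5}{2}\right)^{2} + \frac{7}{2} \cdot \frac{5}{2}}{2 + \frac{5}{2}} + 6 = 25 \frac{-2 + \frac{25}{4} + \frac{35}{4}}{\frac{9}{2}} + 6 = 25 \cdot \frac{2}{9} \cdot 13 + 6 = 25 \cdot \frac{26}{9} + 6 = \frac{650}{9} + 6 = \frac{704}{9}$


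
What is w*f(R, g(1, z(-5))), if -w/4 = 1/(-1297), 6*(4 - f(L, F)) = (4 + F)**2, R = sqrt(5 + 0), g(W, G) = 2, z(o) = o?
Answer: -8/1297 ≈ -0.0061681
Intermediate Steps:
R = sqrt(5) ≈ 2.2361
f(L, F) = 4 - (4 + F)**2/6
w = 4/1297 (w = -4/(-1297) = -4*(-1/1297) = 4/1297 ≈ 0.0030840)
w*f(R, g(1, z(-5))) = 4*(4 - (4 + 2)**2/6)/1297 = 4*(4 - 1/6*6**2)/1297 = 4*(4 - 1/6*36)/1297 = 4*(4 - 6)/1297 = (4/1297)*(-2) = -8/1297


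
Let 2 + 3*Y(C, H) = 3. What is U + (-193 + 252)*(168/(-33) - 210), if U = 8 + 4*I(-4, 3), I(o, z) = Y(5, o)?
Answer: -418474/33 ≈ -12681.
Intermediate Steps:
Y(C, H) = ⅓ (Y(C, H) = -⅔ + (⅓)*3 = -⅔ + 1 = ⅓)
I(o, z) = ⅓
U = 28/3 (U = 8 + 4*(⅓) = 8 + 4/3 = 28/3 ≈ 9.3333)
U + (-193 + 252)*(168/(-33) - 210) = 28/3 + (-193 + 252)*(168/(-33) - 210) = 28/3 + 59*(168*(-1/33) - 210) = 28/3 + 59*(-56/11 - 210) = 28/3 + 59*(-2366/11) = 28/3 - 139594/11 = -418474/33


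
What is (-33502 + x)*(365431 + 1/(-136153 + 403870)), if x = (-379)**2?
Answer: 3591709557910964/89239 ≈ 4.0248e+10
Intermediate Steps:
x = 143641
(-33502 + x)*(365431 + 1/(-136153 + 403870)) = (-33502 + 143641)*(365431 + 1/(-136153 + 403870)) = 110139*(365431 + 1/267717) = 110139*(97832091028/267717) = 3591709557910964/89239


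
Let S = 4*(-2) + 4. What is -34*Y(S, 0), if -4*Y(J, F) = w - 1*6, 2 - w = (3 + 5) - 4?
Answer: -68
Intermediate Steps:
w = -2 (w = 2 - ((3 + 5) - 4) = 2 - (8 - 4) = 2 - 1*4 = 2 - 4 = -2)
S = -4 (S = -8 + 4 = -4)
Y(J, F) = 2 (Y(J, F) = -(-2 - 1*6)/4 = -(-2 - 6)/4 = -¼*(-8) = 2)
-34*Y(S, 0) = -34*2 = -68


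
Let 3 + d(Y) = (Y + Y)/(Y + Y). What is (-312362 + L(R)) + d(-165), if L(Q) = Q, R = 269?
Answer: -312095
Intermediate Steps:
d(Y) = -2 (d(Y) = -3 + (Y + Y)/(Y + Y) = -3 + (2*Y)/((2*Y)) = -3 + (2*Y)*(1/(2*Y)) = -3 + 1 = -2)
(-312362 + L(R)) + d(-165) = (-312362 + 269) - 2 = -312093 - 2 = -312095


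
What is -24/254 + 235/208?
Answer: 27349/26416 ≈ 1.0353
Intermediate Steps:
-24/254 + 235/208 = -24*1/254 + 235*(1/208) = -12/127 + 235/208 = 27349/26416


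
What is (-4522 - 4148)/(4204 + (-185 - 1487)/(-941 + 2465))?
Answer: -1651635/800653 ≈ -2.0629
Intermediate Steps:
(-4522 - 4148)/(4204 + (-185 - 1487)/(-941 + 2465)) = -8670/(4204 - 1672/1524) = -8670/(4204 - 1672*1/1524) = -8670/(4204 - 418/381) = -8670/1601306/381 = -8670*381/1601306 = -1651635/800653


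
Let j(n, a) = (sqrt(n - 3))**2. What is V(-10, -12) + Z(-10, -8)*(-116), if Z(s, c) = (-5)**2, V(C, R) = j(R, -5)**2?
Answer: -2675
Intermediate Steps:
j(n, a) = -3 + n (j(n, a) = (sqrt(-3 + n))**2 = -3 + n)
V(C, R) = (-3 + R)**2
Z(s, c) = 25
V(-10, -12) + Z(-10, -8)*(-116) = (-3 - 12)**2 + 25*(-116) = (-15)**2 - 2900 = 225 - 2900 = -2675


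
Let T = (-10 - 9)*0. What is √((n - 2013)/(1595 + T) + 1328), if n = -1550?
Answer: √3372782215/1595 ≈ 36.411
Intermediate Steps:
T = 0 (T = -19*0 = 0)
√((n - 2013)/(1595 + T) + 1328) = √((-1550 - 2013)/(1595 + 0) + 1328) = √(-3563/1595 + 1328) = √(2114597/1595) = √3372782215/1595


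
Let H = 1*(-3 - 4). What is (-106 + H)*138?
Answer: -15594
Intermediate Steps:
H = -7 (H = 1*(-7) = -7)
(-106 + H)*138 = (-106 - 7)*138 = -113*138 = -15594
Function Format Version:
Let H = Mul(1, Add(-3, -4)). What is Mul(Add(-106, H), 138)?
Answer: -15594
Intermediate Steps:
H = -7 (H = Mul(1, -7) = -7)
Mul(Add(-106, H), 138) = Mul(Add(-106, -7), 138) = Mul(-113, 138) = -15594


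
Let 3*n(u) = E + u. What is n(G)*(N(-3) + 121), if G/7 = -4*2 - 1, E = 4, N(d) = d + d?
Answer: -6785/3 ≈ -2261.7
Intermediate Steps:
N(d) = 2*d
G = -63 (G = 7*(-4*2 - 1) = 7*(-8 - 1) = 7*(-9) = -63)
n(u) = 4/3 + u/3 (n(u) = (4 + u)/3 = 4/3 + u/3)
n(G)*(N(-3) + 121) = (4/3 + (⅓)*(-63))*(2*(-3) + 121) = (4/3 - 21)*(-6 + 121) = -59/3*115 = -6785/3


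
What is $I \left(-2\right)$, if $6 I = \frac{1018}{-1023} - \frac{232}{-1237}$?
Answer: $\frac{1021930}{3796353} \approx 0.26919$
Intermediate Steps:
$I = - \frac{510965}{3796353}$ ($I = \frac{\frac{1018}{-1023} - \frac{232}{-1237}}{6} = \frac{1018 \left(- \frac{1}{1023}\right) - - \frac{232}{1237}}{6} = \frac{- \frac{1018}{1023} + \frac{232}{1237}}{6} = \frac{1}{6} \left(- \frac{1021930}{1265451}\right) = - \frac{510965}{3796353} \approx -0.13459$)
$I \left(-2\right) = \left(- \frac{510965}{3796353}\right) \left(-2\right) = \frac{1021930}{3796353}$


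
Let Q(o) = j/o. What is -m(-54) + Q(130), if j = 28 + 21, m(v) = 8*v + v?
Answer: 63229/130 ≈ 486.38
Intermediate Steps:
m(v) = 9*v
j = 49
Q(o) = 49/o
-m(-54) + Q(130) = -9*(-54) + 49/130 = -1*(-486) + 49*(1/130) = 486 + 49/130 = 63229/130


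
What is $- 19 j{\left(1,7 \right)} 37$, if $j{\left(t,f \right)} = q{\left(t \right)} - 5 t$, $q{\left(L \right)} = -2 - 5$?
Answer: $8436$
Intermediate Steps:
$q{\left(L \right)} = -7$ ($q{\left(L \right)} = -2 - 5 = -7$)
$j{\left(t,f \right)} = -7 - 5 t$
$- 19 j{\left(1,7 \right)} 37 = - 19 \left(-7 - 5\right) 37 = \left(-19\right) \left(-12\right) 37 = 228 \cdot 37 = 8436$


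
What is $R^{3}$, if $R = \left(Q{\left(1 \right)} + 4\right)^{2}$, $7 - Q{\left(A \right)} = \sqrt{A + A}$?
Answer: $\left(11 - \sqrt{2}\right)^{6} \approx 7.7583 \cdot 10^{5}$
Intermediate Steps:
$Q{\left(A \right)} = 7 - \sqrt{2} \sqrt{A}$ ($Q{\left(A \right)} = 7 - \sqrt{A + A} = 7 - \sqrt{2 A} = 7 - \sqrt{2} \sqrt{A}$)
$R = \left(11 - \sqrt{2}\right)^{2}$ ($R = \left(\left(7 - \sqrt{2} \sqrt{1}\right) + 4\right)^{2} = \left(\left(7 - \sqrt{2} \cdot 1\right) + 4\right)^{2} = \left(\left(7 - \sqrt{2}\right) + 4\right)^{2} = \left(11 - \sqrt{2}\right)^{2} \approx 91.887$)
$R^{3} = \left(\left(11 - \sqrt{2}\right)^{2}\right)^{3} = \left(11 - \sqrt{2}\right)^{6}$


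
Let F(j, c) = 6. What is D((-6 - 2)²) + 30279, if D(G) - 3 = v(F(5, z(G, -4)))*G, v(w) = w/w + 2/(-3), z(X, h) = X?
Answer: 90910/3 ≈ 30303.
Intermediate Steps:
v(w) = ⅓ (v(w) = 1 + 2*(-⅓) = 1 - ⅔ = ⅓)
D(G) = 3 + G/3
D((-6 - 2)²) + 30279 = (3 + (-6 - 2)²/3) + 30279 = (3 + (⅓)*(-8)²) + 30279 = (3 + (⅓)*64) + 30279 = (3 + 64/3) + 30279 = 73/3 + 30279 = 90910/3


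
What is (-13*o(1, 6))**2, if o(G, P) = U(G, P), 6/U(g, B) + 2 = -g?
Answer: 676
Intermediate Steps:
U(g, B) = 6/(-2 - g)
o(G, P) = -6/(2 + G)
(-13*o(1, 6))**2 = (-(-78)/(2 + 1))**2 = (-(-78)/3)**2 = (-13*(-2))**2 = 26**2 = 676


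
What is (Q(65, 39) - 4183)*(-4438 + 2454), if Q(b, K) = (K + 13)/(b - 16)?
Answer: 406551360/49 ≈ 8.2970e+6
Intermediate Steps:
Q(b, K) = (13 + K)/(-16 + b)
(Q(65, 39) - 4183)*(-4438 + 2454) = ((13 + 39)/(-16 + 65) - 4183)*(-4438 + 2454) = (52/49 - 4183)*(-1984) = -204915/49*(-1984) = 406551360/49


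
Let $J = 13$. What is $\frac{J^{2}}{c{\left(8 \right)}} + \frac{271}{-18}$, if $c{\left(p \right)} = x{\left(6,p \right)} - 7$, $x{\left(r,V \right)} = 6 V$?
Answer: $- \frac{8069}{738} \approx -10.934$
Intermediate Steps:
$c{\left(p \right)} = -7 + 6 p$ ($c{\left(p \right)} = 6 p - 7 = -7 + 6 p$)
$\frac{J^{2}}{c{\left(8 \right)}} + \frac{271}{-18} = \frac{13^{2}}{-7 + 6 \cdot 8} + \frac{271}{-18} = \frac{169}{-7 + 48} + 271 \left(- \frac{1}{18}\right) = \frac{169}{41} - \frac{271}{18} = - \frac{8069}{738}$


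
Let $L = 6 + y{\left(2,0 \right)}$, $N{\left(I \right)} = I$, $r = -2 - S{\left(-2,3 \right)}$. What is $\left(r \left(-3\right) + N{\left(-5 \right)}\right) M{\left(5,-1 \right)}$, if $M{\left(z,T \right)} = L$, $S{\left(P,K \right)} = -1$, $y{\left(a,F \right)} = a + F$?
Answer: $-16$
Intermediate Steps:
$y{\left(a,F \right)} = F + a$
$r = -1$ ($r = -2 - -1 = -2 + 1 = -1$)
$L = 8$ ($L = 6 + \left(0 + 2\right) = 6 + 2 = 8$)
$M{\left(z,T \right)} = 8$
$\left(r \left(-3\right) + N{\left(-5 \right)}\right) M{\left(5,-1 \right)} = \left(\left(-1\right) \left(-3\right) - 5\right) 8 = \left(3 - 5\right) 8 = \left(-2\right) 8 = -16$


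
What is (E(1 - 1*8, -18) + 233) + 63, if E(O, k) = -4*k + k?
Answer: 350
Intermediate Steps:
E(O, k) = -3*k
(E(1 - 1*8, -18) + 233) + 63 = (-3*(-18) + 233) + 63 = (54 + 233) + 63 = 287 + 63 = 350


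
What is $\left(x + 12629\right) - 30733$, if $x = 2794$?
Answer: $-15310$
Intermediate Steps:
$\left(x + 12629\right) - 30733 = \left(2794 + 12629\right) - 30733 = 15423 - 30733 = -15310$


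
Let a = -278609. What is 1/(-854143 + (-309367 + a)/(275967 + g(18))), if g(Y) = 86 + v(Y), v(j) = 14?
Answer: -276067/235801283557 ≈ -1.1708e-6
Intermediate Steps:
g(Y) = 100 (g(Y) = 86 + 14 = 100)
1/(-854143 + (-309367 + a)/(275967 + g(18))) = 1/(-854143 + (-309367 - 278609)/(275967 + 100)) = 1/(-854143 - 587976/276067) = 1/(-235801283557/276067) = -276067/235801283557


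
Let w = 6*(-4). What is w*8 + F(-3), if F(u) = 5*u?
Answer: -207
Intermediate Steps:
w = -24
w*8 + F(-3) = -24*8 + 5*(-3) = -192 - 15 = -207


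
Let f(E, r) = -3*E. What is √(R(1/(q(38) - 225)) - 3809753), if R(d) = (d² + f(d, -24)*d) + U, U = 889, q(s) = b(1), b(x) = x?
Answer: I*√191113560066/224 ≈ 1951.6*I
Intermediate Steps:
q(s) = 1
R(d) = 889 - 2*d² (R(d) = (d² + (-3*d)*d) + 889 = (d² - 3*d²) + 889 = -2*d² + 889 = 889 - 2*d²)
√(R(1/(q(38) - 225)) - 3809753) = √((889 - 2/(1 - 225)²) - 3809753) = √((889 - 2*(1/(-224))²) - 3809753) = √((889 - 2*(-1/224)²) - 3809753) = √((889 - 2*1/50176) - 3809753) = √((889 - 1/25088) - 3809753) = √(22303231/25088 - 3809753) = √(-95556780033/25088) = I*√191113560066/224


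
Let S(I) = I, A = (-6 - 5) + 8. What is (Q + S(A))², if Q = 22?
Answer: 361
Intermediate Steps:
A = -3 (A = -11 + 8 = -3)
(Q + S(A))² = (22 - 3)² = 19² = 361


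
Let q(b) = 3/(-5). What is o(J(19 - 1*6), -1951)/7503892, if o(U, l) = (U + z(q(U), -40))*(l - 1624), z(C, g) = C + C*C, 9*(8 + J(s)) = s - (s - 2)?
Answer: 5863/1534887 ≈ 0.0038198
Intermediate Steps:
J(s) = -70/9 (J(s) = -8 + (s - (s - 2))/9 = -8 + (s - (-2 + s))/9 = -8 + (s + (2 - s))/9 = -8 + (⅑)*2 = -8 + 2/9 = -70/9)
q(b) = -⅗ (q(b) = 3*(-⅕) = -⅗)
z(C, g) = C + C²
o(U, l) = (-1624 + l)*(-6/25 + U) (o(U, l) = (U - 3*(1 - ⅗)/5)*(l - 1624) = (U - ⅗*⅖)*(-1624 + l) = (U - 6/25)*(-1624 + l) = (-6/25 + U)*(-1624 + l) = (-1624 + l)*(-6/25 + U))
o(J(19 - 1*6), -1951)/7503892 = (9744/25 - 1624*(-70/9) - 6/25*(-1951) - 70/9*(-1951))/7503892 = (9744/25 + 113680/9 + 11706/25 + 136570/9)*(1/7503892) = (257972/9)*(1/7503892) = 5863/1534887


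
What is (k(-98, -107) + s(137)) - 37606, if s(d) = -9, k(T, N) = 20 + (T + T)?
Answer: -37791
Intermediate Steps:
k(T, N) = 20 + 2*T
(k(-98, -107) + s(137)) - 37606 = ((20 + 2*(-98)) - 9) - 37606 = ((20 - 196) - 9) - 37606 = (-176 - 9) - 37606 = -185 - 37606 = -37791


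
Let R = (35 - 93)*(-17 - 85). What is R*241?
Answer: 1425756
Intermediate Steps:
R = 5916 (R = -58*(-102) = 5916)
R*241 = 5916*241 = 1425756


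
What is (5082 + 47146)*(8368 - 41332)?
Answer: -1721643792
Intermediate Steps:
(5082 + 47146)*(8368 - 41332) = 52228*(-32964) = -1721643792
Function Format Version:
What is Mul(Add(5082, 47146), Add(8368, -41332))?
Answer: -1721643792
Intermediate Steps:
Mul(Add(5082, 47146), Add(8368, -41332)) = Mul(52228, -32964) = -1721643792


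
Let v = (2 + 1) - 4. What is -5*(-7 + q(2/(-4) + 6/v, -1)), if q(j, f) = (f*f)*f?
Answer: 40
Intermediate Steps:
v = -1 (v = 3 - 4 = -1)
q(j, f) = f³ (q(j, f) = f²*f = f³)
-5*(-7 + q(2/(-4) + 6/v, -1)) = -5*(-7 + (-1)³) = -5*(-7 - 1) = -5*(-8) = 40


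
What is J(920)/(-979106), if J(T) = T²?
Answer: -423200/489553 ≈ -0.86446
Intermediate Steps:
J(920)/(-979106) = 920²/(-979106) = 846400*(-1/979106) = -423200/489553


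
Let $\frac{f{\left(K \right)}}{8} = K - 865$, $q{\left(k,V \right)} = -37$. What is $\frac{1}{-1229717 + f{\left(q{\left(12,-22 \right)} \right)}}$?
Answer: $- \frac{1}{1236933} \approx -8.0845 \cdot 10^{-7}$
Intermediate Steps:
$f{\left(K \right)} = -6920 + 8 K$ ($f{\left(K \right)} = 8 \left(K - 865\right) = 8 \left(-865 + K\right) = -6920 + 8 K$)
$\frac{1}{-1229717 + f{\left(q{\left(12,-22 \right)} \right)}} = \frac{1}{-1229717 + \left(-6920 + 8 \left(-37\right)\right)} = \frac{1}{-1229717 - 7216} = \frac{1}{-1236933} = - \frac{1}{1236933}$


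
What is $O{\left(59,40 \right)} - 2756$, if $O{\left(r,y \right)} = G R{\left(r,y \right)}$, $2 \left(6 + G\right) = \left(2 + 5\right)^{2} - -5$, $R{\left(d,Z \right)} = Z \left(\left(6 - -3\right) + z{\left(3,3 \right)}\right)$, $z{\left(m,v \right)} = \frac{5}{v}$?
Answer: $6204$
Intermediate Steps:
$R{\left(d,Z \right)} = \frac{32 Z}{3}$ ($R{\left(d,Z \right)} = Z \left(\left(6 - -3\right) + \frac{5}{3}\right) = Z \left(\left(6 + 3\right) + 5 \cdot \frac{1}{3}\right) = Z \left(9 + \frac{5}{3}\right) = Z \frac{32}{3} = \frac{32 Z}{3}$)
$G = 21$ ($G = -6 + \frac{\left(2 + 5\right)^{2} - -5}{2} = -6 + \frac{7^{2} + 5}{2} = -6 + \frac{49 + 5}{2} = -6 + \frac{1}{2} \cdot 54 = -6 + 27 = 21$)
$O{\left(r,y \right)} = 224 y$ ($O{\left(r,y \right)} = 21 \frac{32 y}{3} = 224 y$)
$O{\left(59,40 \right)} - 2756 = 224 \cdot 40 - 2756 = 8960 - 2756 = 6204$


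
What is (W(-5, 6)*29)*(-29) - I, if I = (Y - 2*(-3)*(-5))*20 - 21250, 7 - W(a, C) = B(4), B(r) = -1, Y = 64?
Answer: 13842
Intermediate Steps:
W(a, C) = 8 (W(a, C) = 7 - 1*(-1) = 7 + 1 = 8)
I = -20570 (I = (64 - 2*(-3)*(-5))*20 - 21250 = (64 + 6*(-5))*20 - 21250 = (64 - 30)*20 - 21250 = 34*20 - 21250 = 680 - 21250 = -20570)
(W(-5, 6)*29)*(-29) - I = (8*29)*(-29) - 1*(-20570) = 232*(-29) + 20570 = -6728 + 20570 = 13842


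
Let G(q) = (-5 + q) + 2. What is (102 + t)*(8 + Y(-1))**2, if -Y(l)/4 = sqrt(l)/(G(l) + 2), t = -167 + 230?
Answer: 9900 + 5280*I ≈ 9900.0 + 5280.0*I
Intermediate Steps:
G(q) = -3 + q
t = 63
Y(l) = -4*sqrt(l)/(-1 + l) (Y(l) = -4*sqrt(l)/((-3 + l) + 2) = -4*sqrt(l)/(-1 + l))
(102 + t)*(8 + Y(-1))**2 = (102 + 63)*(8 - 4*sqrt(-1)/(-1 - 1))**2 = 165*(8 - 4*I/(-2))**2 = 165*(8 - 4*I*(-1/2))**2 = 165*(8 + 2*I)**2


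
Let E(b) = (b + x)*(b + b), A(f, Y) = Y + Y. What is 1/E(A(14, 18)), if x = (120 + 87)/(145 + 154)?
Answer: 13/34344 ≈ 0.00037852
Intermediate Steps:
A(f, Y) = 2*Y
x = 9/13 (x = 207/299 = 207*(1/299) = 9/13 ≈ 0.69231)
E(b) = 2*b*(9/13 + b) (E(b) = (b + 9/13)*(b + b) = (9/13 + b)*(2*b) = 2*b*(9/13 + b))
1/E(A(14, 18)) = 1/(2*(2*18)*(9 + 13*(2*18))/13) = 1/((2/13)*36*(9 + 13*36)) = 1/((2/13)*36*(9 + 468)) = 1/((2/13)*36*477) = 1/(34344/13) = 13/34344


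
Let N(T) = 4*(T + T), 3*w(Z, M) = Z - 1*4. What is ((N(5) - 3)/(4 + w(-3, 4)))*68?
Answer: 7548/5 ≈ 1509.6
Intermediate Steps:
w(Z, M) = -4/3 + Z/3 (w(Z, M) = (Z - 1*4)/3 = (Z - 4)/3 = (-4 + Z)/3 = -4/3 + Z/3)
N(T) = 8*T (N(T) = 4*(2*T) = 8*T)
((N(5) - 3)/(4 + w(-3, 4)))*68 = ((8*5 - 3)/(4 + (-4/3 + (⅓)*(-3))))*68 = ((40 - 3)/(4 + (-4/3 - 1)))*68 = (37/(4 - 7/3))*68 = (37/(5/3))*68 = (37*(⅗))*68 = (111/5)*68 = 7548/5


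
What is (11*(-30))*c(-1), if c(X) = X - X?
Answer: 0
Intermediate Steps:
c(X) = 0
(11*(-30))*c(-1) = (11*(-30))*0 = -330*0 = 0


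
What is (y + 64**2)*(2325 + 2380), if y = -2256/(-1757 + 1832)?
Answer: 95650768/5 ≈ 1.9130e+7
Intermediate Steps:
y = -752/25 (y = -2256/75 = -2256*1/75 = -752/25 ≈ -30.080)
(y + 64**2)*(2325 + 2380) = (-752/25 + 64**2)*(2325 + 2380) = (-752/25 + 4096)*4705 = (101648/25)*4705 = 95650768/5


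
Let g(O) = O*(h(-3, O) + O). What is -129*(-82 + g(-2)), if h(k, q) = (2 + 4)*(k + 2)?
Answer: 8514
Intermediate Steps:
h(k, q) = 12 + 6*k (h(k, q) = 6*(2 + k) = 12 + 6*k)
g(O) = O*(-6 + O) (g(O) = O*((12 + 6*(-3)) + O) = O*((12 - 18) + O) = O*(-6 + O))
-129*(-82 + g(-2)) = -129*(-82 - 2*(-6 - 2)) = -129*(-82 - 2*(-8)) = -129*(-82 + 16) = -129*(-66) = 8514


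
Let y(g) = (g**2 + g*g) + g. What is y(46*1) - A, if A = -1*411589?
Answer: 415867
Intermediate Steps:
y(g) = g + 2*g**2 (y(g) = (g**2 + g**2) + g = 2*g**2 + g = g + 2*g**2)
A = -411589
y(46*1) - A = (46*1)*(1 + 2*(46*1)) - 1*(-411589) = 46*(1 + 2*46) + 411589 = 46*(1 + 92) + 411589 = 46*93 + 411589 = 4278 + 411589 = 415867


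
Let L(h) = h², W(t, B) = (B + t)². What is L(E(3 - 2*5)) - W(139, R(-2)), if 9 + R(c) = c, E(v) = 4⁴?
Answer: 49152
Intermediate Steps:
E(v) = 256
R(c) = -9 + c
L(E(3 - 2*5)) - W(139, R(-2)) = 256² - ((-9 - 2) + 139)² = 65536 - (-11 + 139)² = 65536 - 1*128² = 65536 - 1*16384 = 65536 - 16384 = 49152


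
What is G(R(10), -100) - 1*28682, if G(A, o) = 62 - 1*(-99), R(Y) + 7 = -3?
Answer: -28521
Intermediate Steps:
R(Y) = -10 (R(Y) = -7 - 3 = -10)
G(A, o) = 161 (G(A, o) = 62 + 99 = 161)
G(R(10), -100) - 1*28682 = 161 - 1*28682 = 161 - 28682 = -28521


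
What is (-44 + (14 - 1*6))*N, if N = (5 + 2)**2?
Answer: -1764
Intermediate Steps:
N = 49 (N = 7**2 = 49)
(-44 + (14 - 1*6))*N = (-44 + (14 - 1*6))*49 = (-44 + (14 - 6))*49 = (-44 + 8)*49 = -36*49 = -1764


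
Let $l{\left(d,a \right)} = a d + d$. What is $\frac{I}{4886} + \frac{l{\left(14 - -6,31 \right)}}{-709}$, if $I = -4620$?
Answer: $- \frac{457330}{247441} \approx -1.8482$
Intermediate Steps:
$l{\left(d,a \right)} = d + a d$
$\frac{I}{4886} + \frac{l{\left(14 - -6,31 \right)}}{-709} = - \frac{4620}{4886} + \frac{\left(14 - -6\right) \left(1 + 31\right)}{-709} = \left(-4620\right) \frac{1}{4886} + \left(14 + 6\right) 32 \left(- \frac{1}{709}\right) = - \frac{330}{349} + 20 \cdot 32 \left(- \frac{1}{709}\right) = - \frac{330}{349} + 640 \left(- \frac{1}{709}\right) = - \frac{330}{349} - \frac{640}{709} = - \frac{457330}{247441}$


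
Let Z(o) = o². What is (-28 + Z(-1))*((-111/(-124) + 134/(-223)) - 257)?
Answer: 191657529/27652 ≈ 6931.1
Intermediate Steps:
(-28 + Z(-1))*((-111/(-124) + 134/(-223)) - 257) = (-28 + (-1)²)*((-111/(-124) + 134/(-223)) - 257) = (-28 + 1)*((-111*(-1/124) + 134*(-1/223)) - 257) = -27*((111/124 - 134/223) - 257) = -27*(8137/27652 - 257) = -27*(-7098427/27652) = 191657529/27652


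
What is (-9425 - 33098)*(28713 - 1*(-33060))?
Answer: -2626773279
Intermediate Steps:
(-9425 - 33098)*(28713 - 1*(-33060)) = -42523*(28713 + 33060) = -42523*61773 = -2626773279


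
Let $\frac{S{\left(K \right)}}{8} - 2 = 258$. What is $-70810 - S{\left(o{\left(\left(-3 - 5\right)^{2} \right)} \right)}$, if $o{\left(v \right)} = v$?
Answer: $-72890$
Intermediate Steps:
$S{\left(K \right)} = 2080$ ($S{\left(K \right)} = 16 + 8 \cdot 258 = 16 + 2064 = 2080$)
$-70810 - S{\left(o{\left(\left(-3 - 5\right)^{2} \right)} \right)} = -70810 - 2080 = -72890$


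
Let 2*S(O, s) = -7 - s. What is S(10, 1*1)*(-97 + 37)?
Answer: 240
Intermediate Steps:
S(O, s) = -7/2 - s/2 (S(O, s) = (-7 - s)/2 = -7/2 - s/2)
S(10, 1*1)*(-97 + 37) = (-7/2 - 1/2)*(-97 + 37) = (-7/2 - ½*1)*(-60) = (-7/2 - ½)*(-60) = -4*(-60) = 240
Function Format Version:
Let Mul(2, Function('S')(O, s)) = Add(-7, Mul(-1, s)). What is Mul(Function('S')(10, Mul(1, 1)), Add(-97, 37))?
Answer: 240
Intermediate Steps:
Function('S')(O, s) = Add(Rational(-7, 2), Mul(Rational(-1, 2), s)) (Function('S')(O, s) = Mul(Rational(1, 2), Add(-7, Mul(-1, s))) = Add(Rational(-7, 2), Mul(Rational(-1, 2), s)))
Mul(Function('S')(10, Mul(1, 1)), Add(-97, 37)) = Mul(Add(Rational(-7, 2), Mul(Rational(-1, 2), Mul(1, 1))), Add(-97, 37)) = Mul(Add(Rational(-7, 2), Mul(Rational(-1, 2), 1)), -60) = Mul(Add(Rational(-7, 2), Rational(-1, 2)), -60) = Mul(-4, -60) = 240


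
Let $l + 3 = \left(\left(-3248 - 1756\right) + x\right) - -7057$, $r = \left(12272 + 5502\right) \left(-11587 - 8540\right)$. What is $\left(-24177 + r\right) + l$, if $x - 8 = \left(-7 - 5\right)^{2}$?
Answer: $-357759273$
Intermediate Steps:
$x = 152$ ($x = 8 + \left(-7 - 5\right)^{2} = 8 + \left(-12\right)^{2} = 8 + 144 = 152$)
$r = -357737298$ ($r = 17774 \left(-20127\right) = -357737298$)
$l = 2202$ ($l = -3 + \left(\left(\left(-3248 - 1756\right) + 152\right) - -7057\right) = -3 + \left(\left(\left(-3248 - 1756\right) + 152\right) + 7057\right) = -3 + \left(\left(-5004 + 152\right) + 7057\right) = -3 + \left(-4852 + 7057\right) = -3 + 2205 = 2202$)
$\left(-24177 + r\right) + l = \left(-24177 - 357737298\right) + 2202 = -357761475 + 2202 = -357759273$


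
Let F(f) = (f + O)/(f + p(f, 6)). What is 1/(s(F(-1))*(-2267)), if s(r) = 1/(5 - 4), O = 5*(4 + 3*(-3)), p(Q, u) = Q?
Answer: -1/2267 ≈ -0.00044111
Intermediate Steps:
O = -25 (O = 5*(4 - 9) = 5*(-5) = -25)
F(f) = (-25 + f)/(2*f) (F(f) = (f - 25)/(f + f) = (-25 + f)/((2*f)) = (-25 + f)*(1/(2*f)) = (-25 + f)/(2*f))
s(r) = 1 (s(r) = 1/1 = 1)
1/(s(F(-1))*(-2267)) = 1/(1*(-2267)) = 1/(-2267) = -1/2267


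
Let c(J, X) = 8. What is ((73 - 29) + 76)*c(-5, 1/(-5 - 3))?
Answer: 960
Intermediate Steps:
((73 - 29) + 76)*c(-5, 1/(-5 - 3)) = ((73 - 29) + 76)*8 = (44 + 76)*8 = 120*8 = 960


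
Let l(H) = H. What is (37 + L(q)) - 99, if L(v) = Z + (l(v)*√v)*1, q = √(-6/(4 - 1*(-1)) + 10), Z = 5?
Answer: -57 + 2*√2*5^(¼)*11^(¾)/5 ≈ -51.891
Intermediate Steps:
q = 2*√55/5 (q = √(-6/(4 + 1) + 10) = √(-6/5 + 10) = √(44/5) = 2*√55/5 ≈ 2.9665)
L(v) = 5 + v^(3/2) (L(v) = 5 + (v*√v)*1 = 5 + v^(3/2)*1 = 5 + v^(3/2))
(37 + L(q)) - 99 = (37 + (5 + (2*√55/5)^(3/2))) - 99 = (37 + (5 + 2*5^(¼)*11^(¾)*(5*√2)/25)) - 99 = (42 + 2*5^(¼)*11^(¾)*(5*√2)/25) - 99 = -57 + 2*5^(¼)*11^(¾)*(5*√2)/25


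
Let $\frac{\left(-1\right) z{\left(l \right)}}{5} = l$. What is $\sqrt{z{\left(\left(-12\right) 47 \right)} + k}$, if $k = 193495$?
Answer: $\sqrt{196315} \approx 443.07$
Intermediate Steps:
$z{\left(l \right)} = - 5 l$
$\sqrt{z{\left(\left(-12\right) 47 \right)} + k} = \sqrt{- 5 \left(\left(-12\right) 47\right) + 193495} = \sqrt{\left(-5\right) \left(-564\right) + 193495} = \sqrt{2820 + 193495} = \sqrt{196315}$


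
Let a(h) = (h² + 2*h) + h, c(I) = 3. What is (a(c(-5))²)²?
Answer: 104976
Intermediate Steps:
a(h) = h² + 3*h
(a(c(-5))²)² = ((3*(3 + 3))²)² = ((3*6)²)² = (18²)² = 324² = 104976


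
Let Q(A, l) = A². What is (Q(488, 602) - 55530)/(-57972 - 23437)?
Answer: -182614/81409 ≈ -2.2432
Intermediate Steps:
(Q(488, 602) - 55530)/(-57972 - 23437) = (488² - 55530)/(-57972 - 23437) = (238144 - 55530)/(-81409) = 182614*(-1/81409) = -182614/81409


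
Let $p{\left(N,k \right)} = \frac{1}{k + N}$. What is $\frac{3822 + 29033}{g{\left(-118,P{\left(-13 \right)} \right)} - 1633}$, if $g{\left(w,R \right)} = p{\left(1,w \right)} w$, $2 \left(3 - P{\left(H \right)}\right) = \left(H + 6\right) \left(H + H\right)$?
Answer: $- \frac{3844035}{190943} \approx -20.132$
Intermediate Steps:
$P{\left(H \right)} = 3 - H \left(6 + H\right)$ ($P{\left(H \right)} = 3 - \frac{\left(H + 6\right) \left(H + H\right)}{2} = 3 - \frac{\left(6 + H\right) 2 H}{2} = 3 - \frac{2 H \left(6 + H\right)}{2} = 3 - H \left(6 + H\right)$)
$p{\left(N,k \right)} = \frac{1}{N + k}$
$g{\left(w,R \right)} = \frac{w}{1 + w}$
$\frac{3822 + 29033}{g{\left(-118,P{\left(-13 \right)} \right)} - 1633} = \frac{3822 + 29033}{- \frac{118}{1 - 118} - 1633} = \frac{32855}{- \frac{118}{-117} - 1633} = \frac{32855}{\left(-118\right) \left(- \frac{1}{117}\right) - 1633} = \frac{32855}{\frac{118}{117} - 1633} = \frac{32855}{- \frac{190943}{117}} = 32855 \left(- \frac{117}{190943}\right) = - \frac{3844035}{190943}$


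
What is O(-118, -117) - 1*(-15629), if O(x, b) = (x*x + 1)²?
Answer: 193921254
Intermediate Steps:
O(x, b) = (1 + x²)² (O(x, b) = (x² + 1)² = (1 + x²)²)
O(-118, -117) - 1*(-15629) = (1 + (-118)²)² - 1*(-15629) = (1 + 13924)² + 15629 = 13925² + 15629 = 193905625 + 15629 = 193921254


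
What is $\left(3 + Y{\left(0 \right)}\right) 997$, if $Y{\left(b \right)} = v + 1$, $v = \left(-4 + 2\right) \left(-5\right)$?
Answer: $13958$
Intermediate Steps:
$v = 10$ ($v = \left(-2\right) \left(-5\right) = 10$)
$Y{\left(b \right)} = 11$ ($Y{\left(b \right)} = 10 + 1 = 11$)
$\left(3 + Y{\left(0 \right)}\right) 997 = \left(3 + 11\right) 997 = 14 \cdot 997 = 13958$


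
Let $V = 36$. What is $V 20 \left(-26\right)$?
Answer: $-18720$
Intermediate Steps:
$V 20 \left(-26\right) = 36 \cdot 20 \left(-26\right) = 720 \left(-26\right) = -18720$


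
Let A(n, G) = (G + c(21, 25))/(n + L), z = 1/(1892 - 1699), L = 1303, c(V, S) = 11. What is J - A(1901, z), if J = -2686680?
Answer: -46149102419/17177 ≈ -2.6867e+6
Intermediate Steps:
z = 1/193 ≈ 0.0051813
A(n, G) = (11 + G)/(1303 + n) (A(n, G) = (G + 11)/(n + 1303) = (11 + G)/(1303 + n))
J - A(1901, z) = -2686680 - (11 + 1/193)/(1303 + 1901) = -2686680 - 2124/(3204*193) = -2686680 - 1*59/17177 = -2686680 - 59/17177 = -46149102419/17177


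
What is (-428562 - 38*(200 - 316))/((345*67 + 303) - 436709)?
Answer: 5974/5821 ≈ 1.0263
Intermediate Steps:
(-428562 - 38*(200 - 316))/((345*67 + 303) - 436709) = (-428562 - 38*(-116))/((23115 + 303) - 436709) = (-428562 + 4408)/(23418 - 436709) = -424154/(-413291) = -424154*(-1/413291) = 5974/5821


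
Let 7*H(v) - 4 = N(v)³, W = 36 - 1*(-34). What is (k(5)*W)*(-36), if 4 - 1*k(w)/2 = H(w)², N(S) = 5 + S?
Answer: 725630400/7 ≈ 1.0366e+8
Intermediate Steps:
W = 70 (W = 36 + 34 = 70)
H(v) = 4/7 + (5 + v)³/7
k(w) = 8 - 2*(4/7 + (5 + w)³/7)²
(k(5)*W)*(-36) = ((8 - 2*(4 + (5 + 5)³)²/49)*70)*(-36) = ((8 - 2*(4 + 10³)²/49)*70)*(-36) = ((8 - 2*(4 + 1000)²/49)*70)*(-36) = ((8 - 2/49*1004²)*70)*(-36) = ((8 - 2/49*1008016)*70)*(-36) = ((8 - 2016032/49)*70)*(-36) = -2015640/49*70*(-36) = -20156400/7*(-36) = 725630400/7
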